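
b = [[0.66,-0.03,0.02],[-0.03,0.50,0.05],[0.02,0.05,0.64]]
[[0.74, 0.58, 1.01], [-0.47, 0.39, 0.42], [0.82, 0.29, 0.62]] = b @ [[1.03, 0.9, 1.54], [-1.02, 0.79, 0.84], [1.33, 0.36, 0.86]]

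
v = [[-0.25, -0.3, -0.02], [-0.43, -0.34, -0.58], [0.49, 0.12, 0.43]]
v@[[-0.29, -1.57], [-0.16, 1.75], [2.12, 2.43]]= [[0.08, -0.18], [-1.05, -1.33], [0.75, 0.49]]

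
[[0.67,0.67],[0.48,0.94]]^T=[[0.67, 0.48], [0.67, 0.94]]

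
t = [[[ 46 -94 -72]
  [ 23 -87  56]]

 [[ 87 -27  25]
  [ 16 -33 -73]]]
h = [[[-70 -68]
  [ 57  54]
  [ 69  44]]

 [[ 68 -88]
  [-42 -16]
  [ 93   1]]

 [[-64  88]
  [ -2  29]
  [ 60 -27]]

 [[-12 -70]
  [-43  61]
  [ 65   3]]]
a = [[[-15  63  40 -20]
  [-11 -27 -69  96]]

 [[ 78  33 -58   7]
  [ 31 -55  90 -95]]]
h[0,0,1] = -68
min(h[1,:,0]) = -42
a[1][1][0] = 31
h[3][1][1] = 61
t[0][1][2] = 56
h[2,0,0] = -64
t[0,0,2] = -72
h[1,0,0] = 68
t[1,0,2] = 25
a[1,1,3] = -95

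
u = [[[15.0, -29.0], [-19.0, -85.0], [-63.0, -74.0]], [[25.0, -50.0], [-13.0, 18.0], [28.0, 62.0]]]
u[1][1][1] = 18.0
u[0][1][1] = -85.0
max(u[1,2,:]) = 62.0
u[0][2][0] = -63.0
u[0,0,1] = -29.0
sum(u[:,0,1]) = -79.0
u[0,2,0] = -63.0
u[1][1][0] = -13.0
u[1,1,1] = 18.0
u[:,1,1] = [-85.0, 18.0]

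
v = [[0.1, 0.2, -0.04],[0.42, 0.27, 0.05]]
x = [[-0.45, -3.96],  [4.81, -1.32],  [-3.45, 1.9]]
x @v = [[-1.71, -1.16, -0.18], [-0.07, 0.61, -0.26], [0.45, -0.18, 0.23]]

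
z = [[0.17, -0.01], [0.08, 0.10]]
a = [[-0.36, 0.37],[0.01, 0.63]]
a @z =[[-0.03, 0.04],[0.05, 0.06]]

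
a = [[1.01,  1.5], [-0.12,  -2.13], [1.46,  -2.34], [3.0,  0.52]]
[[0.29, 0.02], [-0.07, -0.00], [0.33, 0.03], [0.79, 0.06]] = a @ [[0.26, 0.02], [0.02, 0.0]]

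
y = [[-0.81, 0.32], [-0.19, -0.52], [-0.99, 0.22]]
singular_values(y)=[1.33, 0.56]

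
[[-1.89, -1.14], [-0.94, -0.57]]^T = [[-1.89,-0.94], [-1.14,-0.57]]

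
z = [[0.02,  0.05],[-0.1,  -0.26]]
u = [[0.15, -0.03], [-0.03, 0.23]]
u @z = [[0.01,  0.02],[-0.02,  -0.06]]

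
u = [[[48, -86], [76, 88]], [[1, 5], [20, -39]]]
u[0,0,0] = 48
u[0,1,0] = 76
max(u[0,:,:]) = 88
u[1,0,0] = 1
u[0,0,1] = -86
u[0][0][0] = 48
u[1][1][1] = -39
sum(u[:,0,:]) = -32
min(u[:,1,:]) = -39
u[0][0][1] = -86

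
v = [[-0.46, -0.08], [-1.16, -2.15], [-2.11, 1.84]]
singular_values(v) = [2.95, 2.31]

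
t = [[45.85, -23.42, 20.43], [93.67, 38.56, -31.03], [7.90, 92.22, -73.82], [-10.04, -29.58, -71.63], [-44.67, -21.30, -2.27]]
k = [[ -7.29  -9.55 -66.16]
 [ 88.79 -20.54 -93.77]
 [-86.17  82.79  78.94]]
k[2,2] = 78.94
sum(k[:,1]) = 52.7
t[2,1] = 92.22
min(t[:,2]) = -73.82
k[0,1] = -9.55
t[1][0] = 93.67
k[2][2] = 78.94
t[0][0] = 45.85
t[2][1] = 92.22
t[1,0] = 93.67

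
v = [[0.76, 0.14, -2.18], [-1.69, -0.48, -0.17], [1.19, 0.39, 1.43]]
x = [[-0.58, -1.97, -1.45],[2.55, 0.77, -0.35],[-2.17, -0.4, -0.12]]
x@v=[[1.16, 0.30, -0.47], [0.22, -0.15, -6.19], [-1.12, -0.16, 4.63]]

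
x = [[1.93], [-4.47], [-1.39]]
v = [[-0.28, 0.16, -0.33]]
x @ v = [[-0.54, 0.31, -0.64], [1.25, -0.72, 1.48], [0.39, -0.22, 0.46]]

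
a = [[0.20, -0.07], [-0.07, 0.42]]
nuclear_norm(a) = 0.62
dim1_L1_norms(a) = [0.27, 0.49]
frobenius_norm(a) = 0.48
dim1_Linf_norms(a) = [0.2, 0.42]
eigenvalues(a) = [0.18, 0.44]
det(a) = 0.08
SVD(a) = [[-0.28, 0.96], [0.96, 0.28]] @ diag([0.44038404810405296, 0.17961595189594703]) @ [[-0.28,  0.96], [0.96,  0.28]]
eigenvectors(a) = [[-0.96, 0.28], [-0.28, -0.96]]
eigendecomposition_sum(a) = [[0.17, 0.05], [0.05, 0.01]] + [[0.03, -0.12], [-0.12, 0.41]]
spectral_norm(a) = 0.44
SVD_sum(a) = [[0.03, -0.12], [-0.12, 0.41]] + [[0.17, 0.05], [0.05, 0.01]]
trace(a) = 0.62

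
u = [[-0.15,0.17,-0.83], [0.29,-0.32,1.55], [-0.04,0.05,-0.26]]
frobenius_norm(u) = 1.84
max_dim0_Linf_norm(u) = 1.55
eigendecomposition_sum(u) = [[-0.15,0.17,-0.84], [0.28,-0.32,1.59], [-0.04,0.05,-0.25]] + [[0.0, 0.0, -0.00], [0.00, 0.0, -0.00], [0.00, 0.00, -0.00]] + [[-0.0, 0.0, 0.01], [0.01, -0.0, -0.04], [0.0, -0.00, -0.01]]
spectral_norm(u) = 1.84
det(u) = 0.00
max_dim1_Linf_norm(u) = 1.55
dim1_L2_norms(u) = [0.86, 1.61, 0.27]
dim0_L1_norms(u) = [0.48, 0.54, 2.64]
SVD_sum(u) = [[-0.15, 0.17, -0.83], [0.29, -0.32, 1.55], [-0.05, 0.05, -0.26]] + [[0.0, -0.00, -0.0],[0.0, -0.00, -0.00],[0.01, -0.00, -0.0]] + [[0.00,0.0,0.00], [0.00,0.0,0.00], [-0.0,-0.00,-0.0]]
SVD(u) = [[-0.47,-0.36,-0.81], [0.87,-0.34,-0.35], [-0.15,-0.87,0.47]] @ diag([1.8441537504159458, 0.009823750831865031, 0.0006623793449763289]) @ [[0.18,-0.2,0.96], [-0.92,0.33,0.24], [-0.36,-0.92,-0.12]]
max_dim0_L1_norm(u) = 2.64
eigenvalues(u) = [-0.72, 0.0, -0.02]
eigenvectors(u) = [[0.46, -0.42, -0.31], [-0.88, -0.9, 0.92], [0.14, -0.11, 0.24]]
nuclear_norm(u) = 1.85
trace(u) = -0.73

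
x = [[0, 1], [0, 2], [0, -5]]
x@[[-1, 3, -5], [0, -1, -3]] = [[0, -1, -3], [0, -2, -6], [0, 5, 15]]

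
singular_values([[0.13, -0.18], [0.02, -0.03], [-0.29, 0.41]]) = [0.55, 0.0]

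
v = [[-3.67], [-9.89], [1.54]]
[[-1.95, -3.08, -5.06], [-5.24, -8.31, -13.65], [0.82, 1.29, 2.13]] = v@[[0.53,  0.84,  1.38]]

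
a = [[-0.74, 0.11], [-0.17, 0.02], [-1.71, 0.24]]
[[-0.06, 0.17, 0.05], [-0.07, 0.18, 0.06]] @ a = [[-0.07, 0.01], [-0.08, 0.01]]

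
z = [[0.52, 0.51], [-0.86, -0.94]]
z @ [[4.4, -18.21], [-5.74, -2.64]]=[[-0.64, -10.82], [1.61, 18.14]]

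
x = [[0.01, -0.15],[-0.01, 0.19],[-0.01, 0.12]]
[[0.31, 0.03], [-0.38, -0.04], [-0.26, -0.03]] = x @ [[4.99, 1.46], [-1.73, -0.11]]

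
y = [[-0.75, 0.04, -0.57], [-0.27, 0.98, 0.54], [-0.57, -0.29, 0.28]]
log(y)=[[(-0.06+2.64j),(0.13+0.11j),(0.14+1.12j)], [(-0.31+0.04j),0.09+0.00j,(0.68+0.02j)], [0.18+1.18j,(-0.32+0.05j),-0.40+0.50j]]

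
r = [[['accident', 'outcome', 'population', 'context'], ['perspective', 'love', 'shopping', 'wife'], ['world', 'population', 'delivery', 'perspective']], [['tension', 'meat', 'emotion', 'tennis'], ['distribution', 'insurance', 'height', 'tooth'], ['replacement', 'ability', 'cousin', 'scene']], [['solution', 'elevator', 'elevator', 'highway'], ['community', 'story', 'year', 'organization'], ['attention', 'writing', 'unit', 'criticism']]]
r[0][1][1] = 'love'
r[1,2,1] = 'ability'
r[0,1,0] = 'perspective'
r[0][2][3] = 'perspective'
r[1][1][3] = 'tooth'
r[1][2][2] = 'cousin'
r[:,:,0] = [['accident', 'perspective', 'world'], ['tension', 'distribution', 'replacement'], ['solution', 'community', 'attention']]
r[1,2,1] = 'ability'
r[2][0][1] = 'elevator'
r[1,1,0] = 'distribution'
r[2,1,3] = 'organization'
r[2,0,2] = 'elevator'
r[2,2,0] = 'attention'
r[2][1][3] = 'organization'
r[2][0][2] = 'elevator'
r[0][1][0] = 'perspective'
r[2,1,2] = 'year'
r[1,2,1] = 'ability'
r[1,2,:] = ['replacement', 'ability', 'cousin', 'scene']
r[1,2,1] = 'ability'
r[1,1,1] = 'insurance'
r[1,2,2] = 'cousin'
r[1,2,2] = 'cousin'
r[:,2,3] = ['perspective', 'scene', 'criticism']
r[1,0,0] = 'tension'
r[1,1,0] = 'distribution'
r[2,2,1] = 'writing'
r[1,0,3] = 'tennis'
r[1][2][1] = 'ability'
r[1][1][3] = 'tooth'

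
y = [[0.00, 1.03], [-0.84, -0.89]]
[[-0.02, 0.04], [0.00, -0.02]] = y @ [[0.02, -0.02], [-0.02, 0.04]]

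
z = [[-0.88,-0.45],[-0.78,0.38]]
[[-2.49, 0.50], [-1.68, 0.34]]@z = [[1.80, 1.31], [1.21, 0.89]]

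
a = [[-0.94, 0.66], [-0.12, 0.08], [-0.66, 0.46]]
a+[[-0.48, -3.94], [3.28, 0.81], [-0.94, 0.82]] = [[-1.42,-3.28], [3.16,0.89], [-1.60,1.28]]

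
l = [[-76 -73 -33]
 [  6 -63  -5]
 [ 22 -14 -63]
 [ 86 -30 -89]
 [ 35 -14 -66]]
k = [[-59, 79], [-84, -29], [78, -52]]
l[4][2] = -66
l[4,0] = 35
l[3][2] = -89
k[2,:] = [78, -52]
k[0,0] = -59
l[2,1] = -14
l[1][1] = -63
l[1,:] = [6, -63, -5]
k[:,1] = [79, -29, -52]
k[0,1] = 79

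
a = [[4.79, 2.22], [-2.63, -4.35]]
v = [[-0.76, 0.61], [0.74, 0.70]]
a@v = [[-2.0,4.48],[-1.22,-4.65]]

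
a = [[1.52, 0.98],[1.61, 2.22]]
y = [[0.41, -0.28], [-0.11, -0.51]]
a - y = [[1.11, 1.26], [1.72, 2.73]]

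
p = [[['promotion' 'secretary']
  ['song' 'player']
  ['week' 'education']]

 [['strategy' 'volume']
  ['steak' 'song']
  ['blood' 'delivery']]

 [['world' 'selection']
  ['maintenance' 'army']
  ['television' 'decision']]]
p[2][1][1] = 'army'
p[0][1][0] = 'song'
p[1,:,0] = ['strategy', 'steak', 'blood']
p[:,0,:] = [['promotion', 'secretary'], ['strategy', 'volume'], ['world', 'selection']]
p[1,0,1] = 'volume'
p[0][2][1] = 'education'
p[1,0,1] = 'volume'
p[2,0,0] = 'world'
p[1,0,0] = 'strategy'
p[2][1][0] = 'maintenance'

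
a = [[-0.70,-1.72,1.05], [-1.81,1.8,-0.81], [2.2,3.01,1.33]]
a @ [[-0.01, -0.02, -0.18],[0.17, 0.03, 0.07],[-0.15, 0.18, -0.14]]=[[-0.44, 0.15, -0.14],[0.45, -0.06, 0.57],[0.29, 0.29, -0.37]]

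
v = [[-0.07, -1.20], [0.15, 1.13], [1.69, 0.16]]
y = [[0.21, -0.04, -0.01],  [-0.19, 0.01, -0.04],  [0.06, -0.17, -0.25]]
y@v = [[-0.04,-0.3],[-0.05,0.23],[-0.45,-0.3]]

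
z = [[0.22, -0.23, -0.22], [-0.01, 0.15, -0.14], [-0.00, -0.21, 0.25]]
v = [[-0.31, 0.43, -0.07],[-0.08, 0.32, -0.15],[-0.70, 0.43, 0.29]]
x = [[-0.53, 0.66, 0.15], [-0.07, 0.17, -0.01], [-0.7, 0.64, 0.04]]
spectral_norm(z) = 0.39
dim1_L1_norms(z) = [0.67, 0.3, 0.46]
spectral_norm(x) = 1.29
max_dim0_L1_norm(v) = 1.18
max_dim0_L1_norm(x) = 1.47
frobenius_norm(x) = 1.29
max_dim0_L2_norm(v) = 0.77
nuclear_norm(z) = 0.78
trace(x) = -0.32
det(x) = 0.01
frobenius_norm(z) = 0.55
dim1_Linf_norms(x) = [0.66, 0.17, 0.7]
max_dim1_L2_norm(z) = 0.39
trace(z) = 0.62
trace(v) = 0.30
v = z + x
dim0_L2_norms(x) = [0.88, 0.93, 0.16]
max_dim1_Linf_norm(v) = 0.7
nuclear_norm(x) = 1.48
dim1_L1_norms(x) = [1.34, 0.25, 1.38]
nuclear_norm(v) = 1.42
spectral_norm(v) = 1.01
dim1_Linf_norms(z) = [0.23, 0.15, 0.25]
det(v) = -0.01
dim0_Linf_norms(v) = [0.7, 0.43, 0.29]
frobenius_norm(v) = 1.08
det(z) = 0.00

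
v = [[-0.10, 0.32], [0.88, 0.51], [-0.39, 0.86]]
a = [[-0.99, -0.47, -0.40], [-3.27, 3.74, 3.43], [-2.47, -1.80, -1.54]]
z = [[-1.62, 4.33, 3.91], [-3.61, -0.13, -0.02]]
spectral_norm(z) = 6.14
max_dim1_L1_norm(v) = 1.39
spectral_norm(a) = 6.09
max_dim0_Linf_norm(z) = 4.33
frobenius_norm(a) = 7.04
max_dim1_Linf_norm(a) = 3.74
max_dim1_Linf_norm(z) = 4.33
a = v @ z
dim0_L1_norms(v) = [1.37, 1.69]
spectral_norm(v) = 1.07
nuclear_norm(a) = 9.62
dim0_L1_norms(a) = [6.73, 6.01, 5.37]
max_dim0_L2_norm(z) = 4.33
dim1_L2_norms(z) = [6.05, 3.61]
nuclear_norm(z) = 9.60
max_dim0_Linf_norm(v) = 0.88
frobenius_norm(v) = 1.43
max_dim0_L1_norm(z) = 5.23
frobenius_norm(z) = 7.05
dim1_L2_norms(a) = [1.17, 6.04, 3.42]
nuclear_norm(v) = 2.02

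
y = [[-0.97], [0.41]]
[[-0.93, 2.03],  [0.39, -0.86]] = y@[[0.96, -2.09]]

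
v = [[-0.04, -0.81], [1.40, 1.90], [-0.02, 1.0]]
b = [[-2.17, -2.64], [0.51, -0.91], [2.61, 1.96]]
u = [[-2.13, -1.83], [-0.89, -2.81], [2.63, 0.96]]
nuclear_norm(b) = 5.85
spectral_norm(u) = 4.60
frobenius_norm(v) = 2.69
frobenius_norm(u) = 4.94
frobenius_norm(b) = 4.84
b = v + u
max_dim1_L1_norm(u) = 3.96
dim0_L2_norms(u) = [3.5, 3.49]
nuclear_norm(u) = 6.41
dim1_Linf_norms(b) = [2.64, 0.91, 2.61]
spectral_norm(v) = 2.60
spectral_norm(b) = 4.70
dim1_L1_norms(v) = [0.85, 3.3, 1.02]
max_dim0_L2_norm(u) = 3.5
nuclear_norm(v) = 3.29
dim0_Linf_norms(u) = [2.63, 2.81]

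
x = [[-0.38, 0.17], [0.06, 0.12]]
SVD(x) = [[-1.0,0.02], [0.02,1.0]] @ diag([0.41633770025127126, 0.13402581598140922]) @ [[0.91, -0.4], [0.40, 0.91]]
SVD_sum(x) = [[-0.38,0.17], [0.01,-0.0]] + [[0.0,0.00], [0.05,0.12]]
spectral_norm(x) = 0.42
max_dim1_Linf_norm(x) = 0.38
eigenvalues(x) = [-0.4, 0.14]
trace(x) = -0.26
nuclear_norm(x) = 0.55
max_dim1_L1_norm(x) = 0.55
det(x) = -0.06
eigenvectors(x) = [[-0.99, -0.31], [0.11, -0.95]]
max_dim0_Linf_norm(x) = 0.38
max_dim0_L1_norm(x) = 0.44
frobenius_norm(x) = 0.44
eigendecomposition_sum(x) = [[-0.39, 0.13], [0.04, -0.01]] + [[0.01,0.04], [0.02,0.13]]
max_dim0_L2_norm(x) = 0.38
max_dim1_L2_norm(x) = 0.42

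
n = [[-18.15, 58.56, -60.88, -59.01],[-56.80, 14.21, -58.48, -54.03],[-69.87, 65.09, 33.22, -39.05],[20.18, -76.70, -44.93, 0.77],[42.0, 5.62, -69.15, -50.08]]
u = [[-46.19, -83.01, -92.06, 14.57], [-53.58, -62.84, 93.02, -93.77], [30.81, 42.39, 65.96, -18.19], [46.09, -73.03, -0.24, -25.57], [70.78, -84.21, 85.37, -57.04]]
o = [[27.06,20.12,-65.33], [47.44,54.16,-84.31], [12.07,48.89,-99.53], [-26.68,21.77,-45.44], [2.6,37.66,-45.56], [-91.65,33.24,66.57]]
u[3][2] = -0.24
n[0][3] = -59.01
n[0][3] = -59.01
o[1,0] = 47.44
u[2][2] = 65.96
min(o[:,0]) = -91.65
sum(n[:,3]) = -201.39999999999998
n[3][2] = -44.93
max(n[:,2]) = 33.22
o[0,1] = 20.12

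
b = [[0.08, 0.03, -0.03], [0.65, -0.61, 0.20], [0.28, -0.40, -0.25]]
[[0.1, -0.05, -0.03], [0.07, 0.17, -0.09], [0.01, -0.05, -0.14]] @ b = [[-0.03, 0.05, -0.01], [0.09, -0.07, 0.05], [-0.07, 0.09, 0.02]]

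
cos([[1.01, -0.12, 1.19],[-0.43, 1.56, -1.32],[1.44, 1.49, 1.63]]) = [[0.16, -0.01, -1.2], [0.56, -0.12, 1.41], [-1.39, -1.54, -0.31]]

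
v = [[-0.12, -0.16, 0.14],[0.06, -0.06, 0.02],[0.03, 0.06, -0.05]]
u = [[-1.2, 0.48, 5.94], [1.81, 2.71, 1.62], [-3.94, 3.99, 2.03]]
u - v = [[-1.08, 0.64, 5.80],[1.75, 2.77, 1.6],[-3.97, 3.93, 2.08]]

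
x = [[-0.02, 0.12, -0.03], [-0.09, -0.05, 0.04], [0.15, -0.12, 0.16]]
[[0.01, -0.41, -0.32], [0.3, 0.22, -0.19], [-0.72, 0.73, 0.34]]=x@[[-3.59, 0.17, 2.59], [-0.95, -2.81, -2.80], [-1.86, 2.27, -2.4]]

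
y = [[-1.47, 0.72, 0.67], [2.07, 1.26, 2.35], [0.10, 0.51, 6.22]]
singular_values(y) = [6.8, 2.46, 1.09]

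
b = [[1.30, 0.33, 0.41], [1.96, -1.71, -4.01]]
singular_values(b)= [4.78, 1.4]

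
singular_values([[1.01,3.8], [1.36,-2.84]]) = [4.74, 1.69]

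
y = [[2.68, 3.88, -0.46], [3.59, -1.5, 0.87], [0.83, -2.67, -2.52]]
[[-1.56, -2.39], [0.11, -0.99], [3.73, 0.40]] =y @ [[0.03, -0.42], [-0.53, -0.32], [-0.91, 0.04]]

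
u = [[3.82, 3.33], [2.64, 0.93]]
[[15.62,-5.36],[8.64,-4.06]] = u@[[2.72, -1.63],  [1.57, 0.26]]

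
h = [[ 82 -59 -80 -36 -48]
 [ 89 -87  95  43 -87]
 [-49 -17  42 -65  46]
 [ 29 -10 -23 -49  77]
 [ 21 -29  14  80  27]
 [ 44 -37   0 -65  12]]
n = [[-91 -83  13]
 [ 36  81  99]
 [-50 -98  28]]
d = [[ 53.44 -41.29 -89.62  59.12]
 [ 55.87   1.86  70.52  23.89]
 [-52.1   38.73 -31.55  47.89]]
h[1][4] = -87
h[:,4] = [-48, -87, 46, 77, 27, 12]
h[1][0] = 89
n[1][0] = 36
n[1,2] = 99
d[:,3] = [59.12, 23.89, 47.89]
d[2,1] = 38.73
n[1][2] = 99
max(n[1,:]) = 99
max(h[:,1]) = -10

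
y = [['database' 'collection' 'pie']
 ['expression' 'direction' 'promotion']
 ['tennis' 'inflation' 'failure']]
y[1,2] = 'promotion'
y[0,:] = ['database', 'collection', 'pie']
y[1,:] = ['expression', 'direction', 'promotion']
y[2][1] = 'inflation'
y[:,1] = ['collection', 'direction', 'inflation']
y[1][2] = 'promotion'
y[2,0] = 'tennis'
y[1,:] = ['expression', 'direction', 'promotion']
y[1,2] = 'promotion'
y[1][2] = 'promotion'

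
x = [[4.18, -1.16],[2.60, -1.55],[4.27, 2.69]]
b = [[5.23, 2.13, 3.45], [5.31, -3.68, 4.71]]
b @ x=[[42.13, -0.09],[32.74, 12.21]]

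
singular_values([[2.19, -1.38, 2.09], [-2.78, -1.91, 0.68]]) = [3.68, 3.06]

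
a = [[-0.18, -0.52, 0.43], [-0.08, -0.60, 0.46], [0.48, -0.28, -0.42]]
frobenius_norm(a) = 1.25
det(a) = -0.03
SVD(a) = [[-0.67,-0.07,0.74], [-0.71,-0.22,-0.66], [0.21,-0.97,0.10]] @ diag([1.0424593656903298, 0.6797690131384283, 0.04574450416523765]) @ [[0.27, 0.69, -0.68], [-0.64, 0.65, 0.41], [-0.72, -0.33, -0.62]]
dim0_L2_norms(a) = [0.52, 0.84, 0.76]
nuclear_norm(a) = 1.77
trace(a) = -1.20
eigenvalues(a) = [(-0.88+0j), (-0.16+0.11j), (-0.16-0.11j)]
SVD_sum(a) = [[-0.19, -0.48, 0.47], [-0.2, -0.51, 0.50], [0.06, 0.15, -0.15]] + [[0.03,-0.03,-0.02], [0.10,-0.10,-0.06], [0.42,-0.43,-0.27]] + [[-0.02, -0.01, -0.02], [0.02, 0.01, 0.02], [-0.0, -0.00, -0.00]]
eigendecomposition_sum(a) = [[(-0.43+0j), -0.20+0.00j, (0.59-0j)],[(-0.42+0j), -0.20+0.00j, (0.59-0j)],[0.19-0.00j, (0.09-0j), (-0.26+0j)]] + [[0.12+0.27j,(-0.16-0.27j),(-0.08-0.01j)], [0.17+0.17j,(-0.2-0.16j),-0.06+0.02j], [0.15+0.25j,(-0.18-0.25j),(-0.08+0j)]] + [[0.12-0.27j, -0.16+0.27j, -0.08+0.01j], [(0.17-0.17j), (-0.2+0.16j), (-0.06-0.02j)], [(0.15-0.25j), -0.18+0.25j, (-0.08-0j)]]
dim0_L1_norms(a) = [0.74, 1.4, 1.31]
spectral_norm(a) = 1.04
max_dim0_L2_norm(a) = 0.84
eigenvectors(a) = [[(-0.68+0j), -0.62+0.00j, (-0.62-0j)],[(-0.67+0j), (-0.47+0.18j), (-0.47-0.18j)],[(0.3+0j), -0.60+0.06j, -0.60-0.06j]]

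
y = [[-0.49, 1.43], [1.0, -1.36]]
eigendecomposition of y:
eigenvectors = [[0.86,-0.64], [0.51,0.77]]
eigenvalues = [0.35, -2.2]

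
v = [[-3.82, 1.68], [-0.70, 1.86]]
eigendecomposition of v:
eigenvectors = [[-0.99, -0.29], [-0.13, -0.96]]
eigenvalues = [-3.6, 1.64]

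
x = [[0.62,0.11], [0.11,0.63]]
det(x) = 0.38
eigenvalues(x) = [0.51, 0.74]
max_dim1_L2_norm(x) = 0.64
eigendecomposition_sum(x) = [[0.27,-0.26],[-0.26,0.25]] + [[0.35, 0.37], [0.37, 0.38]]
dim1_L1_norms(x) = [0.73, 0.74]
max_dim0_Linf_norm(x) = 0.63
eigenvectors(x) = [[-0.72, -0.69], [0.69, -0.72]]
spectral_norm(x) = 0.74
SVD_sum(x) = [[0.35, 0.37], [0.37, 0.38]] + [[0.27,-0.26], [-0.26,0.25]]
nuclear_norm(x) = 1.25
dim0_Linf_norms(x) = [0.62, 0.63]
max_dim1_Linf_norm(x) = 0.63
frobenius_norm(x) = 0.90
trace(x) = 1.25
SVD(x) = [[-0.69, -0.72], [-0.72, 0.69]] @ diag([0.7351135777277261, 0.5148864222722738]) @ [[-0.69,  -0.72], [-0.72,  0.69]]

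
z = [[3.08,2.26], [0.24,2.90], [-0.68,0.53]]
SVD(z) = [[-0.83, 0.50], [-0.55, -0.76], [-0.00, -0.41]] @ diag([4.409215413998854, 2.0889517545780976]) @ [[-0.61, -0.79], [0.79, -0.61]]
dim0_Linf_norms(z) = [3.08, 2.9]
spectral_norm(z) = 4.41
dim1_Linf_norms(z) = [3.08, 2.9, 0.68]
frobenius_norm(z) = 4.88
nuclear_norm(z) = 6.50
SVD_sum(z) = [[2.25, 2.90], [1.49, 1.93], [0.0, 0.00]] + [[0.83, -0.64], [-1.25, 0.97], [-0.68, 0.53]]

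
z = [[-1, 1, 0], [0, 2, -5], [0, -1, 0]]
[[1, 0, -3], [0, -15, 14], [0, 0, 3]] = z@ [[-1, 0, 0], [0, 0, -3], [0, 3, -4]]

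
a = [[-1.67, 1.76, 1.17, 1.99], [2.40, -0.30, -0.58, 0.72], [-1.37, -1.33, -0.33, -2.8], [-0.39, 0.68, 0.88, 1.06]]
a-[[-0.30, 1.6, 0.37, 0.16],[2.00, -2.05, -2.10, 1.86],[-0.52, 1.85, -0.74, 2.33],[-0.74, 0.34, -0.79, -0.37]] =[[-1.37, 0.16, 0.80, 1.83], [0.4, 1.75, 1.52, -1.14], [-0.85, -3.18, 0.41, -5.13], [0.35, 0.34, 1.67, 1.43]]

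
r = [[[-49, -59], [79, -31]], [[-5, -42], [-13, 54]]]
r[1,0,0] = -5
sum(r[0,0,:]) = -108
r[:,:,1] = [[-59, -31], [-42, 54]]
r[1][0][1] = -42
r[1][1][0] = -13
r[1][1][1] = 54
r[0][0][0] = -49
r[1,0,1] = -42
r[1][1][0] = -13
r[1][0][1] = -42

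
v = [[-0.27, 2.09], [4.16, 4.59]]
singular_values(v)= [6.35, 1.56]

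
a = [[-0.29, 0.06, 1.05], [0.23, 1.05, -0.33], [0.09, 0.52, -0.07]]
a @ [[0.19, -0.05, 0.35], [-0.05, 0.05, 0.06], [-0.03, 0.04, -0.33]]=[[-0.09, 0.06, -0.44], [0.0, 0.03, 0.25], [-0.01, 0.02, 0.09]]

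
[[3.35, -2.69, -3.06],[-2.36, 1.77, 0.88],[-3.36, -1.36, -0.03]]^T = [[3.35, -2.36, -3.36], [-2.69, 1.77, -1.36], [-3.06, 0.88, -0.03]]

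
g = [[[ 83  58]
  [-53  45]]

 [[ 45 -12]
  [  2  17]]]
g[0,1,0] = -53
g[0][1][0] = -53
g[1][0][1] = -12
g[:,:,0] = [[83, -53], [45, 2]]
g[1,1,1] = 17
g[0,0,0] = 83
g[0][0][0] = 83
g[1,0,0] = 45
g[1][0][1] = -12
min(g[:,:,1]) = -12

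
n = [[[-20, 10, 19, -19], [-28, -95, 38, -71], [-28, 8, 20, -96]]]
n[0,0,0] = -20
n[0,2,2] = 20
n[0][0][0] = -20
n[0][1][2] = 38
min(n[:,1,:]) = -95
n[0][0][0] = -20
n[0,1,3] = -71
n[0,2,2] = 20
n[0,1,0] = -28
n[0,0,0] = -20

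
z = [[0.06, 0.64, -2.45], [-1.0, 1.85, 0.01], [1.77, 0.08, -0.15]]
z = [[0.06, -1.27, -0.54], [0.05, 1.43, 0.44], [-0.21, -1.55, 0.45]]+[[0.0, 1.91, -1.91], [-1.05, 0.42, -0.43], [1.98, 1.63, -0.6]]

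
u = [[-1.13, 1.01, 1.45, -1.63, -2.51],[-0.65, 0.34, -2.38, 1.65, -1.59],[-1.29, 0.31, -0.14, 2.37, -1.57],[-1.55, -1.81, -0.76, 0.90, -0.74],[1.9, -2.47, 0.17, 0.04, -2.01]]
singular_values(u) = [4.7, 3.77, 3.68, 1.97, 1.52]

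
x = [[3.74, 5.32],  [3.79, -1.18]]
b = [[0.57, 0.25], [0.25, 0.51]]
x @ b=[[3.46, 3.65], [1.87, 0.35]]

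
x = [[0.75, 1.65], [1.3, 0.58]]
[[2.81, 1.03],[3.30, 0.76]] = x @ [[2.23, 0.38], [0.69, 0.45]]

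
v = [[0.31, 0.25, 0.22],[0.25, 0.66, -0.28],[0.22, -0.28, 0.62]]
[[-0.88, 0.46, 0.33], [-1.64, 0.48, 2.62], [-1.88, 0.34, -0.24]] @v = [[-0.09, -0.01, -0.12], [0.19, -0.83, 1.13], [-0.55, -0.18, -0.66]]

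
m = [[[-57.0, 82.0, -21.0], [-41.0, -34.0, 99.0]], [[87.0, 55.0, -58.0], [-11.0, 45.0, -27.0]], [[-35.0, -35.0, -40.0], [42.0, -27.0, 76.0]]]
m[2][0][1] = -35.0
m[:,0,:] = [[-57.0, 82.0, -21.0], [87.0, 55.0, -58.0], [-35.0, -35.0, -40.0]]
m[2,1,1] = -27.0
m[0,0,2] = -21.0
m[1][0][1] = 55.0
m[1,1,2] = -27.0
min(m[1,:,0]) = -11.0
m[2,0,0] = -35.0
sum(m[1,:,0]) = 76.0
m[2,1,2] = 76.0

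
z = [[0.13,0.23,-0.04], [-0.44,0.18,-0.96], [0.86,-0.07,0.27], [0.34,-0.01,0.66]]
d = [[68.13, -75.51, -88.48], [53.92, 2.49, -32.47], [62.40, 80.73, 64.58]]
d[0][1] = -75.51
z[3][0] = 0.343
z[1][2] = -0.959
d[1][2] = -32.47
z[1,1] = 0.183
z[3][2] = 0.665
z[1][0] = -0.444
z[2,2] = 0.268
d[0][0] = 68.13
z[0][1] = 0.226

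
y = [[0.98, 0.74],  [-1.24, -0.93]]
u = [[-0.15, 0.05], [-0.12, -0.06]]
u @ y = [[-0.21, -0.16], [-0.04, -0.03]]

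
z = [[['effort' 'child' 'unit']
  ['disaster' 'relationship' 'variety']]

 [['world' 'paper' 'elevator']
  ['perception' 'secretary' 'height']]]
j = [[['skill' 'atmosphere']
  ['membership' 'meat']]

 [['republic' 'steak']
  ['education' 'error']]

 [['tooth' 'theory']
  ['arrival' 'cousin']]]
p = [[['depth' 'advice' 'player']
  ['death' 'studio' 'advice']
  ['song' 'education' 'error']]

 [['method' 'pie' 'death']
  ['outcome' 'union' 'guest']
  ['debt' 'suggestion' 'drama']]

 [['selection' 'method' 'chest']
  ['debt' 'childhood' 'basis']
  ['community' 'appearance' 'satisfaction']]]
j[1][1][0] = 'education'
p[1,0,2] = 'death'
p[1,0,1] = 'pie'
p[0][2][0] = 'song'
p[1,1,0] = 'outcome'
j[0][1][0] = 'membership'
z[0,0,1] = 'child'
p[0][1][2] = 'advice'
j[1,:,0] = ['republic', 'education']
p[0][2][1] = 'education'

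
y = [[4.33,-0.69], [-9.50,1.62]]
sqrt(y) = [[1.85, -0.26], [-3.51, 0.85]]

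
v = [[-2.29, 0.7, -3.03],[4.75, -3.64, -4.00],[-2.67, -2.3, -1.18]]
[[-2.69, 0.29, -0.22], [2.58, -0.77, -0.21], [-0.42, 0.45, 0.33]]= v @ [[0.46, -0.16, -0.06], [-0.56, -0.02, -0.12], [0.41, 0.02, 0.09]]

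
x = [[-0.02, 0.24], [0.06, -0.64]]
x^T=[[-0.02,0.06], [0.24,-0.64]]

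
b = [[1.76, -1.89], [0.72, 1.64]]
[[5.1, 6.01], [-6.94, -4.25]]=b @ [[-1.12, 0.43], [-3.74, -2.78]]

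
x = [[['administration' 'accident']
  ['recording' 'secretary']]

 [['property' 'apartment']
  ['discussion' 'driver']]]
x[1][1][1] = 'driver'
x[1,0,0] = 'property'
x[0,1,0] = 'recording'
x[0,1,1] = 'secretary'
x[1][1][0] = 'discussion'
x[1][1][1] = 'driver'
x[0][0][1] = 'accident'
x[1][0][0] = 'property'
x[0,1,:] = ['recording', 'secretary']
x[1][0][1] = 'apartment'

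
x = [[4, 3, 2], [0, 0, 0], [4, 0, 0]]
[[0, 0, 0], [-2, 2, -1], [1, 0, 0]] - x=[[-4, -3, -2], [-2, 2, -1], [-3, 0, 0]]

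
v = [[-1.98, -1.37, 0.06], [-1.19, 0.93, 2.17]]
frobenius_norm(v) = 3.58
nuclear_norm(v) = 5.03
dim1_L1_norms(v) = [3.41, 4.29]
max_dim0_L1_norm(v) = 3.17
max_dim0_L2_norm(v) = 2.31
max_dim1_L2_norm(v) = 2.64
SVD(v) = [[0.53, 0.85], [0.85, -0.53]] @ diag([2.783095897415632, 2.246147195930907]) @ [[-0.74, 0.02, 0.67],[-0.47, -0.74, -0.49]]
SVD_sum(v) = [[-1.09, 0.03, 0.99],[-1.75, 0.05, 1.59]] + [[-0.89,-1.4,-0.93], [0.56,0.88,0.58]]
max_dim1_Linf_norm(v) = 2.17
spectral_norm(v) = 2.78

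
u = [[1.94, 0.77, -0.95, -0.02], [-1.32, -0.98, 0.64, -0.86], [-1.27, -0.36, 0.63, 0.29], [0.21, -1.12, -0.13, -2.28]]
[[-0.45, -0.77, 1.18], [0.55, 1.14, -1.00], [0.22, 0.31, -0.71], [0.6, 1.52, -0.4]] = u @ [[-0.13, -0.0, 0.82], [-0.29, -0.9, -0.14], [-0.02, 0.09, 0.31], [-0.13, -0.23, 0.3]]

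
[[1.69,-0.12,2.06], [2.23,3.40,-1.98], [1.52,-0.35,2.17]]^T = [[1.69,2.23,1.52], [-0.12,3.40,-0.35], [2.06,-1.98,2.17]]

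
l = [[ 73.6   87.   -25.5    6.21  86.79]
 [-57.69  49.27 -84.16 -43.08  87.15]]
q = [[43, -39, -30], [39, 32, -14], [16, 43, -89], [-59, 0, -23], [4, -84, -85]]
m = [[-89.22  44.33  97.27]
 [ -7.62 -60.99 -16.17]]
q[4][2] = -85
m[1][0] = -7.62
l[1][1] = 49.27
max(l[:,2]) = -25.5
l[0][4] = 86.79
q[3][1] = 0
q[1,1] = 32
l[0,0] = 73.6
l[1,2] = -84.16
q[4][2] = -85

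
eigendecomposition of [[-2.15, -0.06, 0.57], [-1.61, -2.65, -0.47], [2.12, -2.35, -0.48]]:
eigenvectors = [[0.20+0.00j, 0.27+0.25j, (0.27-0.25j)],  [-0.24+0.00j, (-0.47+0.4j), (-0.47-0.4j)],  [0.95+0.00j, (-0.69+0j), -0.69-0.00j]]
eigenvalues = [(0.57+0j), (-2.93+0.61j), (-2.93-0.61j)]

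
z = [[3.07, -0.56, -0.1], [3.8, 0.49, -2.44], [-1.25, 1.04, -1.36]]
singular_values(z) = [5.33, 2.54, 0.05]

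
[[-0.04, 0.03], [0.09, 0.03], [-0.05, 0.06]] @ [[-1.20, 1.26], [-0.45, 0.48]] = [[0.03, -0.04], [-0.12, 0.13], [0.03, -0.03]]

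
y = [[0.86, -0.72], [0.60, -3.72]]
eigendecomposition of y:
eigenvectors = [[0.99, 0.16], [0.13, 0.99]]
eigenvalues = [0.76, -3.62]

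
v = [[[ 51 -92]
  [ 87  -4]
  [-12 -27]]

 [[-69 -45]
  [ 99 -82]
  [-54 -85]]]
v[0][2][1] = -27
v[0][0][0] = 51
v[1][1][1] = -82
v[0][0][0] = 51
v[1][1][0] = 99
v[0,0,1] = -92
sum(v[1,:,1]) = -212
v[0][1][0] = 87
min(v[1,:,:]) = -85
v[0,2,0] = -12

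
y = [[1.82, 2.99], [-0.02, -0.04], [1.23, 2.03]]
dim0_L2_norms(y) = [2.2, 3.61]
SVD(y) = [[-0.83, -0.42], [0.01, -0.68], [-0.56, 0.60]] @ diag([4.229452736653665, 0.005435845180226674]) @ [[-0.52, -0.85], [-0.85, 0.52]]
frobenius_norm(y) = 4.23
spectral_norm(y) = 4.23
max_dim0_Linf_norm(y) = 2.99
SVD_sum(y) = [[1.82, 2.99], [-0.02, -0.04], [1.23, 2.03]] + [[0.0, -0.0], [0.0, -0.0], [-0.0, 0.00]]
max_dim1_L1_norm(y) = 4.81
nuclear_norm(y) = 4.23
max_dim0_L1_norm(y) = 5.06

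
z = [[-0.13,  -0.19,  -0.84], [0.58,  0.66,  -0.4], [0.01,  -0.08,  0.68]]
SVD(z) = [[0.61, -0.56, 0.56], [0.56, 0.8, 0.20], [-0.56, 0.20, 0.81]] @ diag([1.1814278351821572, 0.8715594193521579, 0.06412837745749073]) @ [[0.2, 0.25, -0.95], [0.62, 0.71, 0.33], [0.76, -0.65, -0.01]]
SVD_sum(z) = [[0.15, 0.18, -0.68], [0.14, 0.17, -0.63], [-0.14, -0.17, 0.62]] + [[-0.3, -0.35, -0.16], [0.43, 0.50, 0.23], [0.11, 0.12, 0.06]] + [[0.03, -0.02, -0.00], [0.01, -0.01, -0.0], [0.04, -0.03, -0.00]]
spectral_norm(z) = 1.18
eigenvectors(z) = [[-0.57+0.31j, -0.57-0.31j, -0.12+0.00j],[(0.75+0j), 0.75-0.00j, -0.93+0.00j],[0.11+0.04j, 0.11-0.04j, (0.35+0j)]]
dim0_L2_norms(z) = [0.59, 0.69, 1.15]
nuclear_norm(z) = 2.12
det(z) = 0.07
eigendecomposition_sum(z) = [[(-0.08+0.22j), -0.12+0.08j, -0.33+0.28j], [(0.2-0.18j), (0.16-0.01j), 0.49-0.10j], [(0.04-0.02j), 0.02+0.01j, (0.08+0.01j)]] + [[-0.08-0.22j, (-0.12-0.08j), -0.33-0.28j],[0.20+0.18j, (0.16+0.01j), 0.49+0.10j],[0.04+0.02j, 0.02-0.01j, 0.08-0.01j]] + [[0.02-0.00j, (0.04-0j), -0.18-0.00j], [(0.18-0j), (0.34-0j), -1.38-0.00j], [-0.07+0.00j, (-0.13+0j), 0.53+0.00j]]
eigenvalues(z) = [(0.16+0.22j), (0.16-0.22j), (0.89+0j)]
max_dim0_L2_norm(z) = 1.15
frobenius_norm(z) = 1.47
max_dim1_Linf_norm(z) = 0.84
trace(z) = 1.21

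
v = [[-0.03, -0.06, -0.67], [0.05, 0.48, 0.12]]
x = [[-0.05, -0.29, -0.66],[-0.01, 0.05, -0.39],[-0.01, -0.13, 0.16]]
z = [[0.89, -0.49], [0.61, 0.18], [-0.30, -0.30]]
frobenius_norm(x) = 0.85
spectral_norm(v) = 0.71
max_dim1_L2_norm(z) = 1.02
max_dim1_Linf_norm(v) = 0.67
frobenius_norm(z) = 1.27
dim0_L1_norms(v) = [0.08, 0.54, 0.79]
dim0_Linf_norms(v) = [0.05, 0.48, 0.67]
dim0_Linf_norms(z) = [0.89, 0.49]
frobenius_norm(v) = 0.84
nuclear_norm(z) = 1.70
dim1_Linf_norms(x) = [0.66, 0.39, 0.16]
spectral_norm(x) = 0.81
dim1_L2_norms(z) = [1.02, 0.64, 0.42]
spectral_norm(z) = 1.15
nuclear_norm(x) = 1.06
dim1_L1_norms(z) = [1.38, 0.79, 0.6]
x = z @ v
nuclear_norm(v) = 1.15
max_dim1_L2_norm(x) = 0.72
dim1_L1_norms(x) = [1.0, 0.45, 0.3]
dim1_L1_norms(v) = [0.76, 0.65]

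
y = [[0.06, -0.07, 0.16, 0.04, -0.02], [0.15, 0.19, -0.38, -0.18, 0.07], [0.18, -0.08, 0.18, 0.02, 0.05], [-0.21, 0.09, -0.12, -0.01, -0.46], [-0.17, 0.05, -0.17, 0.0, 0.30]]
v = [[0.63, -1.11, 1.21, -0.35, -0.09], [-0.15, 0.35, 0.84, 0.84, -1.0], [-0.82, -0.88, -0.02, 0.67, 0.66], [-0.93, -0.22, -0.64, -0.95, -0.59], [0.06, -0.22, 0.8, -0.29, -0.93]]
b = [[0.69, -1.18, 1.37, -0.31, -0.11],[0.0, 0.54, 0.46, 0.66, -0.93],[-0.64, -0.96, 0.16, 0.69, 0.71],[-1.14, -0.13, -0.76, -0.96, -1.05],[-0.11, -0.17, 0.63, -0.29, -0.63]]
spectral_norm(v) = 2.20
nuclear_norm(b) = 7.15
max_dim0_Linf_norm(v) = 1.21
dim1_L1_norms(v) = [3.39, 3.18, 3.05, 3.33, 2.3]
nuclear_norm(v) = 6.95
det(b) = -1.58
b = y + v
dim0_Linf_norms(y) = [0.21, 0.19, 0.38, 0.18, 0.46]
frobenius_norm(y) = 0.88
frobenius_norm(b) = 3.58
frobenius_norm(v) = 3.51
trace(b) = -0.20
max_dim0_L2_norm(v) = 1.79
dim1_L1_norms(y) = [0.35, 0.97, 0.51, 0.89, 0.69]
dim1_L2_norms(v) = [1.8, 1.6, 1.53, 1.6, 1.28]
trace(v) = -0.92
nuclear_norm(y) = 1.50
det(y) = -0.00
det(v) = -0.23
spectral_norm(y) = 0.58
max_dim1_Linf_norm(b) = 1.37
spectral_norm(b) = 2.33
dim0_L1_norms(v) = [2.59, 2.78, 3.51, 3.1, 3.27]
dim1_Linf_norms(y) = [0.16, 0.38, 0.18, 0.46, 0.3]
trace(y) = 0.72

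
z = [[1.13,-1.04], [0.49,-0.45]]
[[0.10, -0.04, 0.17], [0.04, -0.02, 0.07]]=z @[[-0.66, -0.82, -0.75], [-0.81, -0.85, -0.98]]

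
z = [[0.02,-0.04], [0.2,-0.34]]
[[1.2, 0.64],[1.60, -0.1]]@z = [[0.15, -0.27], [0.01, -0.03]]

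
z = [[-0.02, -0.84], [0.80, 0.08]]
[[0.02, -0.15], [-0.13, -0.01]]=z @ [[-0.16, -0.03], [-0.02, 0.18]]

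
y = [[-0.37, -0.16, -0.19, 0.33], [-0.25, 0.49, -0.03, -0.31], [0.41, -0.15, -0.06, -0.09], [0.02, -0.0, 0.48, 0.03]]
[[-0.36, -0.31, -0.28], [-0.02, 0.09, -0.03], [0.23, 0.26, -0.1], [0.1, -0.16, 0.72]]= y @ [[0.48, 0.36, -0.03], [-0.06, -0.15, 0.0], [0.21, -0.29, 1.51], [-0.45, -0.78, -0.02]]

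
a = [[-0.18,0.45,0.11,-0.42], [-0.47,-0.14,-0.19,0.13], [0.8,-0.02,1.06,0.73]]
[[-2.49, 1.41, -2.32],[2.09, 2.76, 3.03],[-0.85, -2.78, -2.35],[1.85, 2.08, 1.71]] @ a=[[-2.07,-1.27,-3.0,-0.46], [0.75,0.49,2.92,1.69], [-0.42,0.05,-2.06,-1.72], [0.06,0.51,1.62,0.74]]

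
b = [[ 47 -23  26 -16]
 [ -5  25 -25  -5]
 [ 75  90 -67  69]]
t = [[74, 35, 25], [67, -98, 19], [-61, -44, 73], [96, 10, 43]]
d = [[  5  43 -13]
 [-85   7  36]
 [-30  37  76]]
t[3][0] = 96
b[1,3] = -5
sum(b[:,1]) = 92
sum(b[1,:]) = -10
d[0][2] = -13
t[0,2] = 25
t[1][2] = 19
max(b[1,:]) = 25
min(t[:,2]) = 19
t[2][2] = 73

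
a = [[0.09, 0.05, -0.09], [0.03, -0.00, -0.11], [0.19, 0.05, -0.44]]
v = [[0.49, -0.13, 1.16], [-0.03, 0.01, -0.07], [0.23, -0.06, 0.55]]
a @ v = [[0.02, -0.01, 0.05], [-0.01, 0.0, -0.03], [-0.01, 0.00, -0.03]]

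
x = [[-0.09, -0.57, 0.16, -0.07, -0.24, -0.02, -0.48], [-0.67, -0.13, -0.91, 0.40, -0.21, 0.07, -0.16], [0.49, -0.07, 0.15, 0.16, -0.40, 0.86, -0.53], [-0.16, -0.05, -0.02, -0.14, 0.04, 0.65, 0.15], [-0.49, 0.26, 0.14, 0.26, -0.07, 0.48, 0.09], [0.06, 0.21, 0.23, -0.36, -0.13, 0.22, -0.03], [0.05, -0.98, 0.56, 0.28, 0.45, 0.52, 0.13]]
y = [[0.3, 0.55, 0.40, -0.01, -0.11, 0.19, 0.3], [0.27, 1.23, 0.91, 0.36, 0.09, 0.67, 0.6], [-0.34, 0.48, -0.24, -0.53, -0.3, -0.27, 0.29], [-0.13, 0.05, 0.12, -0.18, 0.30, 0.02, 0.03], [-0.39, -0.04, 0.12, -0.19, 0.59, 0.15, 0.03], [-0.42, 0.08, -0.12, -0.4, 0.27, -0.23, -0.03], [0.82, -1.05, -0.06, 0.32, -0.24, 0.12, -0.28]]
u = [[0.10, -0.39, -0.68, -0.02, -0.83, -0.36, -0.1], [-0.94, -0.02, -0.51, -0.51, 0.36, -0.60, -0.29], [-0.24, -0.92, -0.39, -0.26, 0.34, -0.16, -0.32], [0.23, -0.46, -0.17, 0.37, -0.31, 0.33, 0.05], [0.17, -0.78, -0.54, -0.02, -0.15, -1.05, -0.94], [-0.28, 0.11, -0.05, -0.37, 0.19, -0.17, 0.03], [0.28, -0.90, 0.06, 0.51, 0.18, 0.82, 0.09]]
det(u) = 0.00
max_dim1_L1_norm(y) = 4.13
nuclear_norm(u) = 6.39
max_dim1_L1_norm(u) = 3.65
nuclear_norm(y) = 5.24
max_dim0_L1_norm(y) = 3.48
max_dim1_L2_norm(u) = 1.71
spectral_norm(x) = 1.60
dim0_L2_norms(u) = [1.09, 1.63, 1.1, 0.93, 1.06, 1.56, 1.04]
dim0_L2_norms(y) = [1.14, 1.78, 1.05, 0.86, 0.82, 0.81, 0.78]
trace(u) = -0.17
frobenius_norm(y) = 2.87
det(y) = 0.00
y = x @ u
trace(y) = 1.19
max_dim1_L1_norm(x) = 2.97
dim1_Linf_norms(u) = [0.83, 0.94, 0.92, 0.46, 1.05, 0.37, 0.9]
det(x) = 0.00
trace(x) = 0.07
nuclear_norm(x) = 5.96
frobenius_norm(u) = 3.25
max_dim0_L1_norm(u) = 3.58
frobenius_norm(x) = 2.63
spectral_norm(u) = 2.23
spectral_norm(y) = 2.15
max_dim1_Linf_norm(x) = 0.98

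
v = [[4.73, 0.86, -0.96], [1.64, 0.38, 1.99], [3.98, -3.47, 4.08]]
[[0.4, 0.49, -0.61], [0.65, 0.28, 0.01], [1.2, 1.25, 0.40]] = v @ [[0.12, 0.14, -0.09],  [0.05, -0.14, -0.1],  [0.22, 0.05, 0.1]]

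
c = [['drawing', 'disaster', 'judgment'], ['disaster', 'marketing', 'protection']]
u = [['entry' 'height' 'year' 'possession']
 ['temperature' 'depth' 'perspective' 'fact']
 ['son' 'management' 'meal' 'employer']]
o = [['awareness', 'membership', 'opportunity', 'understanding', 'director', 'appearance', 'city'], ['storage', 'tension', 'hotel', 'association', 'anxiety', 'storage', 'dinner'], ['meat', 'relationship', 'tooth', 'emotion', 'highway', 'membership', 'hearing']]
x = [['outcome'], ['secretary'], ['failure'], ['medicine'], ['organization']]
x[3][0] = 'medicine'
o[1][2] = 'hotel'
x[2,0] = 'failure'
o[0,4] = 'director'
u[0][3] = 'possession'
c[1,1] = 'marketing'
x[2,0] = 'failure'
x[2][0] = 'failure'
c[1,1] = 'marketing'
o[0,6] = 'city'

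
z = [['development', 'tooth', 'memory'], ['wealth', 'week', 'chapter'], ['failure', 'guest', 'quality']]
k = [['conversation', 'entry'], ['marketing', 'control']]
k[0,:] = ['conversation', 'entry']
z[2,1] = 'guest'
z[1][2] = 'chapter'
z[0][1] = 'tooth'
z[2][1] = 'guest'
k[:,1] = ['entry', 'control']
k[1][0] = 'marketing'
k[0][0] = 'conversation'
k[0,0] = 'conversation'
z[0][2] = 'memory'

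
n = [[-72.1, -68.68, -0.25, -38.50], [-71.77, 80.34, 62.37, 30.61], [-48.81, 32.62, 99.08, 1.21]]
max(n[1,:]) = 80.34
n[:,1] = [-68.68, 80.34, 32.62]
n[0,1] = -68.68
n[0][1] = -68.68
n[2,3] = 1.21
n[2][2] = 99.08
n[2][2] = 99.08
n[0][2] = -0.25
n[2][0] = -48.81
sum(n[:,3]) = -6.680000000000001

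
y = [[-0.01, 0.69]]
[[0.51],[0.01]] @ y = [[-0.01,0.35], [-0.0,0.01]]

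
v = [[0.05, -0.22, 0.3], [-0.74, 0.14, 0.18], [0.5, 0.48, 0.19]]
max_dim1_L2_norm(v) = 0.77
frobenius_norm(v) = 1.12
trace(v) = 0.38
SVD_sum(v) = [[-0.01, -0.0, 0.00], [-0.67, -0.16, 0.01], [0.58, 0.14, -0.01]] + [[0.02, -0.09, -0.04], [-0.07, 0.31, 0.13], [-0.08, 0.36, 0.15]] + [[0.04,-0.13,0.34],[0.0,-0.01,0.04],[0.01,-0.02,0.05]]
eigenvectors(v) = [[(0.48+0j), (0.26+0.3j), 0.26-0.30j], [0.60+0.00j, -0.65+0.00j, -0.65-0.00j], [(-0.64+0j), (-0.25+0.6j), (-0.25-0.6j)]]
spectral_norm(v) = 0.91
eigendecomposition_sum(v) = [[-0.26-0.00j, -0.15-0.00j, (0.13-0j)], [(-0.33-0j), (-0.2-0j), (0.16-0j)], [0.35+0.00j, (0.21+0j), (-0.17+0j)]] + [[0.16+0.03j, -0.03-0.11j, (0.09-0.08j)],[-0.20+0.16j, 0.17+0.08j, (0.01+0.19j)],[0.07+0.25j, (0.14-0.13j), (0.18+0.07j)]] + [[0.16-0.03j, (-0.03+0.11j), 0.09+0.08j],[-0.20-0.16j, 0.17-0.08j, 0.01-0.19j],[(0.07-0.25j), (0.14+0.13j), (0.18-0.07j)]]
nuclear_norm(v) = 1.82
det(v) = -0.18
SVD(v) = [[0.01, 0.18, -0.98],[0.76, -0.64, -0.11],[-0.65, -0.75, -0.14]] @ diag([0.910977148280322, 0.5395110082988579, 0.3688475392833771]) @ [[-0.97, -0.23, 0.02], [0.21, -0.90, -0.38], [-0.10, 0.37, -0.93]]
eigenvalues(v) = [(-0.63+0j), (0.51+0.17j), (0.51-0.17j)]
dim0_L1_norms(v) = [1.29, 0.84, 0.67]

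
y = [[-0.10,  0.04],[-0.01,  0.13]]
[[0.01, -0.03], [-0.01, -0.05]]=y@[[-0.14, 0.14], [-0.12, -0.34]]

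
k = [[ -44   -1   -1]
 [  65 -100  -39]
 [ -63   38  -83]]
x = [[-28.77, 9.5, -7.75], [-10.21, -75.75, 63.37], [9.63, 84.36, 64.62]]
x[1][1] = -75.75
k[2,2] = -83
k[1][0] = 65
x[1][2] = 63.37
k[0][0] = -44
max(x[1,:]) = 63.37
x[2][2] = 64.62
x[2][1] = 84.36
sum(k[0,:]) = -46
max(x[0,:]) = 9.5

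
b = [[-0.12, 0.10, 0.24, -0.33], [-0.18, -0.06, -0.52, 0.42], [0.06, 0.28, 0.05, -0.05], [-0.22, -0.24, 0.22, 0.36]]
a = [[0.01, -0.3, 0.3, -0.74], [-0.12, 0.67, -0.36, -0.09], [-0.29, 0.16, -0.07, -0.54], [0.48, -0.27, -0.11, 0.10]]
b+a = [[-0.11, -0.20, 0.54, -1.07], [-0.3, 0.61, -0.88, 0.33], [-0.23, 0.44, -0.02, -0.59], [0.26, -0.51, 0.11, 0.46]]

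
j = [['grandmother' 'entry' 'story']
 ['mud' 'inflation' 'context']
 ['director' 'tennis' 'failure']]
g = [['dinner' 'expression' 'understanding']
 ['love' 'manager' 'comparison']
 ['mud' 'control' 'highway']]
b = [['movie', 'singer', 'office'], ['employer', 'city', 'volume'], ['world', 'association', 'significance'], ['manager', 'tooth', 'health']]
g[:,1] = ['expression', 'manager', 'control']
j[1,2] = 'context'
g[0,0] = 'dinner'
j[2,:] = ['director', 'tennis', 'failure']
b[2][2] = 'significance'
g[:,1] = ['expression', 'manager', 'control']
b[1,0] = 'employer'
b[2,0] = 'world'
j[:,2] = ['story', 'context', 'failure']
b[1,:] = ['employer', 'city', 'volume']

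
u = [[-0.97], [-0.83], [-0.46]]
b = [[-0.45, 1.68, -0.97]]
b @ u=[[-0.51]]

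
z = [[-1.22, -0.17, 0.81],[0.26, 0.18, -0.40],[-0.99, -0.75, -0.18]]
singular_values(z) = [1.81, 0.83, 0.21]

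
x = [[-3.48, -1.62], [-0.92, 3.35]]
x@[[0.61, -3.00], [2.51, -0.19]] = [[-6.19, 10.75], [7.85, 2.12]]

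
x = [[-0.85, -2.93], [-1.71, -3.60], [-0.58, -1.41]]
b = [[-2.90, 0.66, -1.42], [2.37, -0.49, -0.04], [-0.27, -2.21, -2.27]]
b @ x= [[2.16, 8.12], [-1.15, -5.12], [5.33, 11.95]]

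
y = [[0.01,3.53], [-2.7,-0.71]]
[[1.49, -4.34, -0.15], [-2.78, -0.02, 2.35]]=y @ [[0.92, 0.33, -0.86], [0.42, -1.23, -0.04]]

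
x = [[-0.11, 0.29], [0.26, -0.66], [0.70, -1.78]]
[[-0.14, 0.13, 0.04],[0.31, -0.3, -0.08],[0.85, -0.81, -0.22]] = x@ [[0.65, 0.01, 0.29], [-0.22, 0.46, 0.24]]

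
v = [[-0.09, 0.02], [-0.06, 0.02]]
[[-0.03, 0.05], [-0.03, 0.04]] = v@[[0.31, -0.34], [-0.34, 0.82]]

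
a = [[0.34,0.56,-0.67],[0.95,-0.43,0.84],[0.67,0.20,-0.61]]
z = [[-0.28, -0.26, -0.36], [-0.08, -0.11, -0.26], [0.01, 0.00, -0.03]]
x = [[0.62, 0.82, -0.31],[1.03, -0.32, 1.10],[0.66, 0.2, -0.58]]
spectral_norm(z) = 0.60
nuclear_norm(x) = 3.32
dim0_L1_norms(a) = [1.96, 1.19, 2.12]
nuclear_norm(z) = 0.69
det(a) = 0.35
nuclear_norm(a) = 2.84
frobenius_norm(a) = 1.88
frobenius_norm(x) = 2.08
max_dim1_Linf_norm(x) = 1.1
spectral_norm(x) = 1.54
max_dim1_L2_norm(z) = 0.52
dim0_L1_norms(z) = [0.37, 0.37, 0.65]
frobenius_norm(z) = 0.60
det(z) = -0.00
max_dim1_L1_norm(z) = 0.9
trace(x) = -0.28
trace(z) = -0.42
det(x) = 0.93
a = x + z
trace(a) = -0.70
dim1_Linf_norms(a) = [0.67, 0.95, 0.67]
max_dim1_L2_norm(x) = 1.54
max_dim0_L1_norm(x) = 2.31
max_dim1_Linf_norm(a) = 0.95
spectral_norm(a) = 1.44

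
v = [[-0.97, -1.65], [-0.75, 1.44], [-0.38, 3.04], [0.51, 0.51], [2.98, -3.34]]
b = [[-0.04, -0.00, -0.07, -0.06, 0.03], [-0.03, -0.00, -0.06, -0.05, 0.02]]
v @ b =[[0.09, 0.00, 0.17, 0.14, -0.06], [-0.01, 0.0, -0.03, -0.03, 0.01], [-0.08, 0.00, -0.16, -0.13, 0.05], [-0.04, 0.00, -0.07, -0.06, 0.03], [-0.02, 0.0, -0.01, -0.01, 0.02]]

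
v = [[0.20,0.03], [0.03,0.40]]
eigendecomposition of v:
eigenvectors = [[-0.99, -0.15],[0.15, -0.99]]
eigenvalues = [0.2, 0.4]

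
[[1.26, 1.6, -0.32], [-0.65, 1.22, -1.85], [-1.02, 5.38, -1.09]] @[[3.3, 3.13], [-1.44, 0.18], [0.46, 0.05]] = [[1.71, 4.22], [-4.75, -1.91], [-11.61, -2.28]]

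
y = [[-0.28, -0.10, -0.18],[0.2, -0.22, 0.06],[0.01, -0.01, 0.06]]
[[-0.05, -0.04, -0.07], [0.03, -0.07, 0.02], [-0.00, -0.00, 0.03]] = y @ [[0.24, 0.04, -0.11], [0.04, 0.35, -0.02], [-0.11, -0.02, 0.58]]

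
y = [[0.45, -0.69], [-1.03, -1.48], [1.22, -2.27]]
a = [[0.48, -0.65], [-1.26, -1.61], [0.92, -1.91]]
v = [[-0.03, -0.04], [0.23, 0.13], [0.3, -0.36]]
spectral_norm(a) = 2.58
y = a + v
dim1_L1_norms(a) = [1.13, 2.87, 2.83]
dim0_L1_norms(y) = [2.7, 4.44]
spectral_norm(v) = 0.47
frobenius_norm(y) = 3.25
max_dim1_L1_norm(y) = 3.49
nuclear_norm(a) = 4.21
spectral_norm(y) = 2.87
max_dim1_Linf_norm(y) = 2.27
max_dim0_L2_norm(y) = 2.8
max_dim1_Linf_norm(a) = 1.91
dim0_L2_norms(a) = [1.63, 2.58]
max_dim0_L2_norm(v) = 0.38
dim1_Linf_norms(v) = [0.04, 0.23, 0.36]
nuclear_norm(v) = 0.73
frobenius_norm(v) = 0.54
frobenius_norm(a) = 3.05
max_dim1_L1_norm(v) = 0.66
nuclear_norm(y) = 4.39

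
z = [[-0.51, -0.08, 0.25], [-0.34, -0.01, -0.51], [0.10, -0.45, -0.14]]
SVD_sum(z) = [[-0.26, -0.04, -0.16], [-0.47, -0.07, -0.29], [-0.04, -0.01, -0.02]] + [[-0.24,0.13,0.35], [0.12,-0.07,-0.18], [0.16,-0.09,-0.24]] + [[-0.01, -0.17, 0.06], [0.01, 0.13, -0.04], [-0.02, -0.36, 0.12]]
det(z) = 0.16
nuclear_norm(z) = 1.66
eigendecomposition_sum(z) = [[(0.03+0j), -0.07+0.00j, (0.07+0j)], [-0.11+0.00j, (0.25-0j), (-0.25-0j)], [(0.09+0j), (-0.19+0j), 0.20+0.00j]] + [[-0.27+0.04j, (-0.01+0.17j), (0.09+0.2j)],  [-0.11-0.19j, (-0.13+0.05j), (-0.13+0.13j)],  [(0.01-0.21j), -0.13-0.03j, (-0.17+0.04j)]] + [[(-0.27-0.04j), (-0.01-0.17j), (0.09-0.2j)], [-0.11+0.19j, (-0.13-0.05j), (-0.13-0.13j)], [(0.01+0.21j), (-0.13+0.03j), (-0.17-0.04j)]]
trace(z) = -0.66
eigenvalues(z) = [(0.48+0j), (-0.57+0.13j), (-0.57-0.13j)]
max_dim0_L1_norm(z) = 0.95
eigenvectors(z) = [[(0.21+0j),  (-0.66+0j),  (-0.66-0j)], [(-0.77+0j),  -0.20-0.51j,  (-0.2+0.51j)], [(0.6+0j),  0.09-0.50j,  0.09+0.50j]]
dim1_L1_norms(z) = [0.84, 0.86, 0.69]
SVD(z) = [[-0.49,0.77,0.42],[-0.87,-0.39,-0.30],[-0.07,-0.51,0.86]] @ diag([0.6366269268328735, 0.5820279023861646, 0.43914653235029943]) @ [[0.84, 0.12, 0.52], [-0.53, 0.30, 0.79], [-0.06, -0.95, 0.32]]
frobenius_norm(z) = 0.97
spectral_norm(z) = 0.64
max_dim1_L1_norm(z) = 0.86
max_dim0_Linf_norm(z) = 0.51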